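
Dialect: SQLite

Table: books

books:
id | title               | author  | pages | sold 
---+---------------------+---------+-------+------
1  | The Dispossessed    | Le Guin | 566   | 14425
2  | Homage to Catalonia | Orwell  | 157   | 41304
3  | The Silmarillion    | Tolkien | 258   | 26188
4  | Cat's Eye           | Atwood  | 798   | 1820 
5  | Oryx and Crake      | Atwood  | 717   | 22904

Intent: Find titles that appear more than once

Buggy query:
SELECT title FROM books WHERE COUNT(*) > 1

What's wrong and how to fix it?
Bug: COUNT(*) is an aggregate and cannot be used in WHERE

Fix: GROUP BY title, then filter groups with HAVING COUNT(*) > 1

Corrected query:
SELECT title FROM books GROUP BY title HAVING COUNT(*) > 1

Result:
(no rows)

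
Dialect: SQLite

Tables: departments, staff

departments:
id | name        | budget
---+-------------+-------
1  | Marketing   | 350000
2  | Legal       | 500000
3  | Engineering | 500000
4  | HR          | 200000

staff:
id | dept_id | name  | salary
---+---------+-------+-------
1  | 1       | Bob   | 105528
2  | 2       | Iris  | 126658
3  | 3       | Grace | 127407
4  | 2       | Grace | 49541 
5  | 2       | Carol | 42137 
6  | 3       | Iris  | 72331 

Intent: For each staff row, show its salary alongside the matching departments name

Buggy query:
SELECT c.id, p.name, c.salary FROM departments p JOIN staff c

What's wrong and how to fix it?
Bug: Missing join condition: each staff row is matched to all departments rows instead of just its own

Fix: Specify the join condition linking the foreign key to the parent id

Corrected query:
SELECT c.id, p.name, c.salary FROM departments p JOIN staff c ON c.dept_id = p.id

Result:
id | name        | salary
---+-------------+-------
1  | Marketing   | 105528
2  | Legal       | 126658
3  | Engineering | 127407
4  | Legal       | 49541 
5  | Legal       | 42137 
6  | Engineering | 72331 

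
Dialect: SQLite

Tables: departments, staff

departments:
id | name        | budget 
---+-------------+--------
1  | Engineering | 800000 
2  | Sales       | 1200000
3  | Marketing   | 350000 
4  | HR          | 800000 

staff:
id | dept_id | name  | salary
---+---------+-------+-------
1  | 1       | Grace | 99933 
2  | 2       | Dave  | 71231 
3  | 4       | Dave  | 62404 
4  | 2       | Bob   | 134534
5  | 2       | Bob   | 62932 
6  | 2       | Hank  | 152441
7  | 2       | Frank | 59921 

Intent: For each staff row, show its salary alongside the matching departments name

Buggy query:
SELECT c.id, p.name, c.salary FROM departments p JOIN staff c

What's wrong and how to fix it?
Bug: JOIN with no ON clause produces a cartesian product; every staff row pairs with every departments row

Fix: Specify the join condition linking the foreign key to the parent id

Corrected query:
SELECT c.id, p.name, c.salary FROM departments p JOIN staff c ON c.dept_id = p.id

Result:
id | name        | salary
---+-------------+-------
1  | Engineering | 99933 
2  | Sales       | 71231 
3  | HR          | 62404 
4  | Sales       | 134534
5  | Sales       | 62932 
6  | Sales       | 152441
7  | Sales       | 59921 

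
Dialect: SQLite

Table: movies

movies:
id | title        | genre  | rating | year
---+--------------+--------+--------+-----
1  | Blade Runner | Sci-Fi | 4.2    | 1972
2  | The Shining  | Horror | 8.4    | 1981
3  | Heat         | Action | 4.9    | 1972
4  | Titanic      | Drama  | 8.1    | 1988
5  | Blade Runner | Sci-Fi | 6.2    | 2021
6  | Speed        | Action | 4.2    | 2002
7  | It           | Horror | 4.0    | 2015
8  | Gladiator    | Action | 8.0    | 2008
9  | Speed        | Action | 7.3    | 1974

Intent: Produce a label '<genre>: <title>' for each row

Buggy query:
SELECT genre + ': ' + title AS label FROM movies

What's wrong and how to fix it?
Bug: SQLite uses || for string concatenation; + coerces text to numbers (yielding 0)

Fix: Use the || operator for string concatenation

Corrected query:
SELECT genre || ': ' || title AS label FROM movies

Result:
label               
--------------------
Sci-Fi: Blade Runner
Horror: The Shining 
Action: Heat        
Drama: Titanic      
Sci-Fi: Blade Runner
Action: Speed       
Horror: It          
Action: Gladiator   
Action: Speed       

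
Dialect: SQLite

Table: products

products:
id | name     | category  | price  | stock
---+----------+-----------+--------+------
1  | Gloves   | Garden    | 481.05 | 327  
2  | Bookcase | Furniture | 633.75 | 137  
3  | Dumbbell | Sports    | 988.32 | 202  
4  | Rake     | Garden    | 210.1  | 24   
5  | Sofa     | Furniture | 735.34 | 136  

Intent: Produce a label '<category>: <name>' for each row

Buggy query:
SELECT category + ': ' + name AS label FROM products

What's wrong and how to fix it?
Bug: '+' is numeric addition; on text columns SQLite converts them to 0 instead of concatenating

Fix: Replace + with || to concatenate text

Corrected query:
SELECT category || ': ' || name AS label FROM products

Result:
label              
-------------------
Garden: Gloves     
Furniture: Bookcase
Sports: Dumbbell   
Garden: Rake       
Furniture: Sofa    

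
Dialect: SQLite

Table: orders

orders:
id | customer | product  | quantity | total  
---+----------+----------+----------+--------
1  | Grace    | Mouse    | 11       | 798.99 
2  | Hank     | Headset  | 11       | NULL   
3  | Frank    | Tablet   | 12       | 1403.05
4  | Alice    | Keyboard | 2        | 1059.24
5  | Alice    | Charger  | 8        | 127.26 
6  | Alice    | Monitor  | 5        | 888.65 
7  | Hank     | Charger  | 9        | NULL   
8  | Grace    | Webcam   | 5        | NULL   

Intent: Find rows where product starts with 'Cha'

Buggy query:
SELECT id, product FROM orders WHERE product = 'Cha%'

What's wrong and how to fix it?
Bug: '=' compares the literal string including the % character; pattern matching needs LIKE

Fix: Use LIKE for wildcard pattern matching

Corrected query:
SELECT id, product FROM orders WHERE product LIKE 'Cha%'

Result:
id | product
---+--------
5  | Charger
7  | Charger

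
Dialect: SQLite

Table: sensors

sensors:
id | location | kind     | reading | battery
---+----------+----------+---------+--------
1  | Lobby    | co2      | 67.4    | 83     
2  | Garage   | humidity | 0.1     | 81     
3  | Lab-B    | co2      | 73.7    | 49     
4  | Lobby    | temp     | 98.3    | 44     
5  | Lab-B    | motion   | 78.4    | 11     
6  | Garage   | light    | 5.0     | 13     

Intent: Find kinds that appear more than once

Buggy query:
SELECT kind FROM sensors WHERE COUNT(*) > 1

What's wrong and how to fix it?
Bug: WHERE can't reference COUNT(*); aggregates are computed after WHERE

Fix: Group first, then use HAVING for the count condition

Corrected query:
SELECT kind FROM sensors GROUP BY kind HAVING COUNT(*) > 1

Result:
kind
----
co2 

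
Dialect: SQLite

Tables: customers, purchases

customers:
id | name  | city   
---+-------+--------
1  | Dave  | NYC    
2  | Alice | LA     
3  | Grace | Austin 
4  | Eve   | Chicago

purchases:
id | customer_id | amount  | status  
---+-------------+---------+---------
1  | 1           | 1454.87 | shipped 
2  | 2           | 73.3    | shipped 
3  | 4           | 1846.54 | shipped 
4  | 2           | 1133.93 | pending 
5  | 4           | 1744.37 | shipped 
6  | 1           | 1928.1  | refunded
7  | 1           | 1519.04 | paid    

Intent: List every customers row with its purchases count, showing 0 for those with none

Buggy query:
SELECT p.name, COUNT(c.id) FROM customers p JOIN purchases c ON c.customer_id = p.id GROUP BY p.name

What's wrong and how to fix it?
Bug: INNER JOIN drops customers rows that have no matching purchases rows

Fix: Use LEFT JOIN so parents without children still appear (COUNT(c.id) gives 0)

Corrected query:
SELECT p.name, COUNT(c.id) FROM customers p LEFT JOIN purchases c ON c.customer_id = p.id GROUP BY p.name

Result:
name  | COUNT(c.id)
------+------------
Alice | 2          
Dave  | 3          
Eve   | 2          
Grace | 0          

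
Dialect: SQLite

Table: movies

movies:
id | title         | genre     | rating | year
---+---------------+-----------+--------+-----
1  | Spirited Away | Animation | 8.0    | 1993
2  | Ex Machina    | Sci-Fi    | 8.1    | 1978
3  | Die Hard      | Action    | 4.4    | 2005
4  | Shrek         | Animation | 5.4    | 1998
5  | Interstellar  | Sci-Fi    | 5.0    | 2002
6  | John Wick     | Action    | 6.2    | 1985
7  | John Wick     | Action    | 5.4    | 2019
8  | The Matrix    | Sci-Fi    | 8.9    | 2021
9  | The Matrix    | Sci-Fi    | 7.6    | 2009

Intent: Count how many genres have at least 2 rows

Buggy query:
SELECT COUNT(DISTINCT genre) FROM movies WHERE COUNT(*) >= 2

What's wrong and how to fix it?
Bug: WHERE filters individual rows, not groups, so a group-level COUNT is invalid there

Fix: Group first with HAVING COUNT(*) >= 2, then COUNT the resulting groups

Corrected query:
SELECT COUNT(*) FROM (SELECT genre FROM movies GROUP BY genre HAVING COUNT(*) >= 2)

Result:
COUNT(*)
--------
3       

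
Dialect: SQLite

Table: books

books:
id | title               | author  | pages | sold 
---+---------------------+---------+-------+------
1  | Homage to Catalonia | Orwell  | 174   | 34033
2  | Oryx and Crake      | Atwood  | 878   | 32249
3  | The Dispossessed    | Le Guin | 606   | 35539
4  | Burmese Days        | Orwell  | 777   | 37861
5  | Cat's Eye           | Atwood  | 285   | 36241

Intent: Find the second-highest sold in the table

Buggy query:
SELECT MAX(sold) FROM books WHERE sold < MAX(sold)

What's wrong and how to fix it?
Bug: MAX(sold) on the right of the comparison is an aggregate-in-WHERE error

Fix: Put the inner MAX in a scalar subquery

Corrected query:
SELECT MAX(sold) FROM books WHERE sold < (SELECT MAX(sold) FROM books)

Result:
MAX(sold)
---------
36241    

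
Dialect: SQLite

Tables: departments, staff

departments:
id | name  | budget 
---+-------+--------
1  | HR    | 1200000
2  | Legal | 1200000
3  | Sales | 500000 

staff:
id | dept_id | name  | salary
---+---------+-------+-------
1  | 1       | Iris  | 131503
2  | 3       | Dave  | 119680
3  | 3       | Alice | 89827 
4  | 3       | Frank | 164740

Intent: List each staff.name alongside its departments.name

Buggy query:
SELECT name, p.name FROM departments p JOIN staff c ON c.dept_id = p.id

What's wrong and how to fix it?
Bug: Both tables have a 'name' column; the unqualified reference is ambiguous

Fix: Qualify the column with its table alias (c.name)

Corrected query:
SELECT c.name, p.name FROM departments p JOIN staff c ON c.dept_id = p.id

Result:
name  | name 
------+------
Iris  | HR   
Dave  | Sales
Alice | Sales
Frank | Sales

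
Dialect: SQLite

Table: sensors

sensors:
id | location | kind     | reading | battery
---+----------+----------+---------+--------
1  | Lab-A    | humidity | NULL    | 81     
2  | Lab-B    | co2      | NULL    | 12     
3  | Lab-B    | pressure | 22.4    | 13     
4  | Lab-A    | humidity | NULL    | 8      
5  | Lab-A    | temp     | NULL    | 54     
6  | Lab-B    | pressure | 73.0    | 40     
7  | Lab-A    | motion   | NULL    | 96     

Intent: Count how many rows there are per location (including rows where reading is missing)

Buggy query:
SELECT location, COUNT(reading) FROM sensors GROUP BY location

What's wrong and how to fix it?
Bug: COUNT(column) counts non-NULL values only; rows with NULL reading aren't counted

Fix: Replace COUNT(reading) with COUNT(*)

Corrected query:
SELECT location, COUNT(*) FROM sensors GROUP BY location

Result:
location | COUNT(*)
---------+---------
Lab-A    | 4       
Lab-B    | 3       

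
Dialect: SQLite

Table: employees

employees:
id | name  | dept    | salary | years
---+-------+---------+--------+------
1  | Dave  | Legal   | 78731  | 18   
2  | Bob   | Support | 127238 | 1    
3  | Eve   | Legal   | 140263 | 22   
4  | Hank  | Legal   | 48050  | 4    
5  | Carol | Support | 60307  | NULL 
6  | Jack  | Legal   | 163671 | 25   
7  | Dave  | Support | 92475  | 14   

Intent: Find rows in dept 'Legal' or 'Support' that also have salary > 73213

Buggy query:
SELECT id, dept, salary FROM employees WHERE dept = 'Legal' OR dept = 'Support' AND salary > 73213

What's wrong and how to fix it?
Bug: AND binds tighter than OR, so this parses as dept = 'Legal' OR (dept = 'Support' AND salary > 73213)

Fix: Group the OR with parentheses (or use IN), then AND the threshold

Corrected query:
SELECT id, dept, salary FROM employees WHERE (dept = 'Legal' OR dept = 'Support') AND salary > 73213

Result:
id | dept    | salary
---+---------+-------
1  | Legal   | 78731 
2  | Support | 127238
3  | Legal   | 140263
6  | Legal   | 163671
7  | Support | 92475 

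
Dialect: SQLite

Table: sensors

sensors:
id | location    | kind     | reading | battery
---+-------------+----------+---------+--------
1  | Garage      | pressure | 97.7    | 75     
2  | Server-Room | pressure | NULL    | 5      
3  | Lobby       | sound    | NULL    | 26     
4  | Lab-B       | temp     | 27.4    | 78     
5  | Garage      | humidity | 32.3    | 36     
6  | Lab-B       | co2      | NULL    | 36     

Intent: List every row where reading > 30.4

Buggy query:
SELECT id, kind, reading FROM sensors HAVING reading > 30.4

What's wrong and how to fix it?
Bug: This is a non-aggregate query (no GROUP BY, no aggregates), so in SQLite the HAVING clause is invalid here; a row-level condition belongs in WHERE

Fix: Use WHERE for row-level filtering

Corrected query:
SELECT id, kind, reading FROM sensors WHERE reading > 30.4

Result:
id | kind     | reading
---+----------+--------
1  | pressure | 97.7   
5  | humidity | 32.3   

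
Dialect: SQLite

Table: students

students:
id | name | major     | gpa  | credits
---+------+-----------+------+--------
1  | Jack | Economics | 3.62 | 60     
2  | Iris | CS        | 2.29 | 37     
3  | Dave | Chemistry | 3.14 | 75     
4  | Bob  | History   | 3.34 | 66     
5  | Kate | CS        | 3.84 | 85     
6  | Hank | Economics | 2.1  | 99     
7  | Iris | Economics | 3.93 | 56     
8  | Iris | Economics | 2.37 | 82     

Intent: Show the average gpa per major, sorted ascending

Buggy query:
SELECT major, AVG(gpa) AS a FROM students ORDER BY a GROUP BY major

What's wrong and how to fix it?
Bug: GROUP BY must precede ORDER BY

Fix: Reorder: SELECT … FROM … GROUP BY … ORDER BY …

Corrected query:
SELECT major, AVG(gpa) AS a FROM students GROUP BY major ORDER BY a

Result:
major     | a    
----------+------
Economics | 3.005
CS        | 3.065
Chemistry | 3.14 
History   | 3.34 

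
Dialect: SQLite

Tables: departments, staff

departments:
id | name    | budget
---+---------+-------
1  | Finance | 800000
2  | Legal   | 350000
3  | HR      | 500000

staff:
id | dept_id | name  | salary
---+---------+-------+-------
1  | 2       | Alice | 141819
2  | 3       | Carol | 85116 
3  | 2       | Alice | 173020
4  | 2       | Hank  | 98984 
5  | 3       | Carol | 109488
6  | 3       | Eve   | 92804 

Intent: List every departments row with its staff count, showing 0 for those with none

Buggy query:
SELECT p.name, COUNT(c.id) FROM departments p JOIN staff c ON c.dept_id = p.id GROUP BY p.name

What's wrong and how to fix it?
Bug: INNER JOIN drops departments rows that have no matching staff rows

Fix: Switch to LEFT JOIN to retain unmatched parent rows

Corrected query:
SELECT p.name, COUNT(c.id) FROM departments p LEFT JOIN staff c ON c.dept_id = p.id GROUP BY p.name

Result:
name    | COUNT(c.id)
--------+------------
Finance | 0          
HR      | 3          
Legal   | 3          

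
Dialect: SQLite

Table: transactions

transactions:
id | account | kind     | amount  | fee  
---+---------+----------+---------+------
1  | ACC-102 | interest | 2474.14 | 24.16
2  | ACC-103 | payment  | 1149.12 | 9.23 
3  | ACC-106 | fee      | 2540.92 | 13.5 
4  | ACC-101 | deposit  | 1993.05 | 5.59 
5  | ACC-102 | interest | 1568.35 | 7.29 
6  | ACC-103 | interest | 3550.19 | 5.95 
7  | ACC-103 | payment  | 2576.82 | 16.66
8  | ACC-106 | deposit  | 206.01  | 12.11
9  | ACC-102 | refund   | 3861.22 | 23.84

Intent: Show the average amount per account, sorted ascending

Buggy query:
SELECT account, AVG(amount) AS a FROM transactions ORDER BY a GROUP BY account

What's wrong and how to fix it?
Bug: ORDER BY appears before GROUP BY; SQL clause order requires GROUP BY first

Fix: Reorder: SELECT … FROM … GROUP BY … ORDER BY …

Corrected query:
SELECT account, AVG(amount) AS a FROM transactions GROUP BY account ORDER BY a

Result:
account | a          
--------+------------
ACC-106 | 1373.465   
ACC-101 | 1993.05    
ACC-103 | 2425.376667
ACC-102 | 2634.57    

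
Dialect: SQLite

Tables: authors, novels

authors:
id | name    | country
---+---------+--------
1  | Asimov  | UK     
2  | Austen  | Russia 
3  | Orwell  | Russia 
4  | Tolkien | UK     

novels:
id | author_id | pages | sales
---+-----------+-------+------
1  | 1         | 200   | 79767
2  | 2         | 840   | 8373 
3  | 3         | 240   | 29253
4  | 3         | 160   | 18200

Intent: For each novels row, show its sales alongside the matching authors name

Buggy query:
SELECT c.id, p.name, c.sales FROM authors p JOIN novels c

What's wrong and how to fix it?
Bug: Missing join condition: each novels row is matched to all authors rows instead of just its own

Fix: Specify the join condition linking the foreign key to the parent id

Corrected query:
SELECT c.id, p.name, c.sales FROM authors p JOIN novels c ON c.author_id = p.id

Result:
id | name   | sales
---+--------+------
1  | Asimov | 79767
2  | Austen | 8373 
3  | Orwell | 29253
4  | Orwell | 18200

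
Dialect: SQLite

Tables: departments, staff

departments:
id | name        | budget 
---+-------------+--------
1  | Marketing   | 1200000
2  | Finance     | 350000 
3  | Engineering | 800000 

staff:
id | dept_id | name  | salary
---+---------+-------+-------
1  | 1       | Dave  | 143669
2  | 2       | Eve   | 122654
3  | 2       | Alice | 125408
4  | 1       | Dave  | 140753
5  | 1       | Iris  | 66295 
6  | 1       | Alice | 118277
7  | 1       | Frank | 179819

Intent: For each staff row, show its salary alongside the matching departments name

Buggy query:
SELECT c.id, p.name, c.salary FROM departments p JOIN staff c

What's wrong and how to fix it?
Bug: JOIN with no ON clause produces a cartesian product; every staff row pairs with every departments row

Fix: Specify the join condition linking the foreign key to the parent id

Corrected query:
SELECT c.id, p.name, c.salary FROM departments p JOIN staff c ON c.dept_id = p.id

Result:
id | name      | salary
---+-----------+-------
1  | Marketing | 143669
2  | Finance   | 122654
3  | Finance   | 125408
4  | Marketing | 140753
5  | Marketing | 66295 
6  | Marketing | 118277
7  | Marketing | 179819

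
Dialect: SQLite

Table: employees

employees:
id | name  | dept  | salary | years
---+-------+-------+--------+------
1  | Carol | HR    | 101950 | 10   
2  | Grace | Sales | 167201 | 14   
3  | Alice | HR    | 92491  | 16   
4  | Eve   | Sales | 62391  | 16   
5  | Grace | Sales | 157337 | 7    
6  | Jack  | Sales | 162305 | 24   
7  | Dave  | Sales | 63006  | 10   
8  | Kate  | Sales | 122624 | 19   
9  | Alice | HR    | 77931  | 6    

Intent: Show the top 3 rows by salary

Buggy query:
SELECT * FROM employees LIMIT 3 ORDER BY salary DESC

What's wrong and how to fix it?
Bug: ORDER BY cannot follow LIMIT; LIMIT is the final clause

Fix: Sort with ORDER BY, then apply LIMIT

Corrected query:
SELECT * FROM employees ORDER BY salary DESC LIMIT 3

Result:
id | name  | dept  | salary | years
---+-------+-------+--------+------
2  | Grace | Sales | 167201 | 14   
6  | Jack  | Sales | 162305 | 24   
5  | Grace | Sales | 157337 | 7    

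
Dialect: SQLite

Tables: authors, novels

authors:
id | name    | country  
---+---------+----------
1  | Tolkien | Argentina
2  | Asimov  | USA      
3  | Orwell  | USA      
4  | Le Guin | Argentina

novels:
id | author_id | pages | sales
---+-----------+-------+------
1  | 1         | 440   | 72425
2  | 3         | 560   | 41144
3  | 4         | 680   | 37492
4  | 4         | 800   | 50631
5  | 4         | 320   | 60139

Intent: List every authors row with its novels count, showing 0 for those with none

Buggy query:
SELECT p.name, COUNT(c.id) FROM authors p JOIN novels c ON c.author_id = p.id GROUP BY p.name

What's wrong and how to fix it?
Bug: An inner join excludes parents with zero children

Fix: Use LEFT JOIN so parents without children still appear (COUNT(c.id) gives 0)

Corrected query:
SELECT p.name, COUNT(c.id) FROM authors p LEFT JOIN novels c ON c.author_id = p.id GROUP BY p.name

Result:
name    | COUNT(c.id)
--------+------------
Asimov  | 0          
Le Guin | 3          
Orwell  | 1          
Tolkien | 1          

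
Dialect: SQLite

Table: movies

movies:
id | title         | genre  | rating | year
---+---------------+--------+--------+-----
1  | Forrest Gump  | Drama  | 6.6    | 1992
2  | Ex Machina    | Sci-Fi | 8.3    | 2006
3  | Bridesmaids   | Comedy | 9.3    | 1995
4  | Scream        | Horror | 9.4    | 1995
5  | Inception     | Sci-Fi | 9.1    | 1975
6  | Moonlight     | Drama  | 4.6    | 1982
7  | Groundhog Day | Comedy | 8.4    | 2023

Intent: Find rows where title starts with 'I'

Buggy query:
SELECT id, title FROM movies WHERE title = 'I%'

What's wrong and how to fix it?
Bug: '=' compares the literal string including the % character; pattern matching needs LIKE

Fix: Replace '=' with LIKE so 'I%' is treated as a pattern

Corrected query:
SELECT id, title FROM movies WHERE title LIKE 'I%'

Result:
id | title    
---+----------
5  | Inception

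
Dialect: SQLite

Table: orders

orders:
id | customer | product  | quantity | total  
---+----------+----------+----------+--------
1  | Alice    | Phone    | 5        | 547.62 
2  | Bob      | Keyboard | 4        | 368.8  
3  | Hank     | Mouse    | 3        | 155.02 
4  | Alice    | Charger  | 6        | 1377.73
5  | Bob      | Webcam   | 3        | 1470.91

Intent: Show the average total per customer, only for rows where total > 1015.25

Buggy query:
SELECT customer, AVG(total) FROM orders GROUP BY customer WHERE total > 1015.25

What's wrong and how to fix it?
Bug: WHERE cannot follow GROUP BY

Fix: Place WHERE between FROM and GROUP BY

Corrected query:
SELECT customer, AVG(total) FROM orders WHERE total > 1015.25 GROUP BY customer

Result:
customer | AVG(total)
---------+-----------
Alice    | 1377.73   
Bob      | 1470.91   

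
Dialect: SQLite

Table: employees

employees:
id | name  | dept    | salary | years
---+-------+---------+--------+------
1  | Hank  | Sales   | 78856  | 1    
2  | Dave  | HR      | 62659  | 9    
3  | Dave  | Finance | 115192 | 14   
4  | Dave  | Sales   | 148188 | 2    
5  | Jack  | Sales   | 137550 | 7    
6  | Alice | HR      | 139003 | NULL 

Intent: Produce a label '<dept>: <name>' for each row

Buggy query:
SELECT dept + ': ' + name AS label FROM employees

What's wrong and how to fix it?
Bug: SQLite uses || for string concatenation; + coerces text to numbers (yielding 0)

Fix: Replace + with || to concatenate text

Corrected query:
SELECT dept || ': ' || name AS label FROM employees

Result:
label        
-------------
Sales: Hank  
HR: Dave     
Finance: Dave
Sales: Dave  
Sales: Jack  
HR: Alice    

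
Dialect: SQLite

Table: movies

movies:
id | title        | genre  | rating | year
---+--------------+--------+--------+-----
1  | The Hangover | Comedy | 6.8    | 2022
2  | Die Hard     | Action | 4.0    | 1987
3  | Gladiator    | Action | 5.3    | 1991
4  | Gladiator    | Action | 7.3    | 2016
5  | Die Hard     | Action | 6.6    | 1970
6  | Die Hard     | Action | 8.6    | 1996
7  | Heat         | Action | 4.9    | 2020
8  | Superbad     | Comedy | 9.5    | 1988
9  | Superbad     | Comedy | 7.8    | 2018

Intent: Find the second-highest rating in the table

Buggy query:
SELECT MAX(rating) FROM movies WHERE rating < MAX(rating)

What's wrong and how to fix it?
Bug: MAX(rating) on the right of the comparison is an aggregate-in-WHERE error

Fix: Put the inner MAX in a scalar subquery

Corrected query:
SELECT MAX(rating) FROM movies WHERE rating < (SELECT MAX(rating) FROM movies)

Result:
MAX(rating)
-----------
8.6        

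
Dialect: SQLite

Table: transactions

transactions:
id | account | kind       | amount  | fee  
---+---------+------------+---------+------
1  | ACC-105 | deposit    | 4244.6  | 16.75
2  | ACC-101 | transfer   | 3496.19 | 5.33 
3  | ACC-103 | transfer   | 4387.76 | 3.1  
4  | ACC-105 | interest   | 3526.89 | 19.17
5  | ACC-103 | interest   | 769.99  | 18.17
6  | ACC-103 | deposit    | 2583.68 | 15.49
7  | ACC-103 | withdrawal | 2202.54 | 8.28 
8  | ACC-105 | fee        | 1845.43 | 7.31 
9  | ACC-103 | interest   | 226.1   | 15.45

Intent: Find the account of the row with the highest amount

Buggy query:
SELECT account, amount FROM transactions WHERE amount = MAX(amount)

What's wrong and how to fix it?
Bug: WHERE is evaluated per row; an aggregate over the whole table isn't defined there

Fix: Wrap MAX in a scalar subquery so WHERE compares against a single value

Corrected query:
SELECT account, amount FROM transactions WHERE amount = (SELECT MAX(amount) FROM transactions)

Result:
account | amount 
--------+--------
ACC-103 | 4387.76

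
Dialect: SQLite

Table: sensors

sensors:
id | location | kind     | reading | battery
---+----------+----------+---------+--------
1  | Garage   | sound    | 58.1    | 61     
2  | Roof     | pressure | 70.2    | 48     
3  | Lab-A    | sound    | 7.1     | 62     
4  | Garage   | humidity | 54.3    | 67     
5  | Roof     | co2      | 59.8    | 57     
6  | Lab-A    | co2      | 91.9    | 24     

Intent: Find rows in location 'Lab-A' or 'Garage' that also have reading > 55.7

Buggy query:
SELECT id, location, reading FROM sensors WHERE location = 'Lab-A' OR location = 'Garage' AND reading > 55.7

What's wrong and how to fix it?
Bug: Without parentheses, AND is evaluated before OR, so the reading filter only applies to the 'Garage' branch

Fix: Add parentheses around the OR so the AND applies to both alternatives

Corrected query:
SELECT id, location, reading FROM sensors WHERE (location = 'Lab-A' OR location = 'Garage') AND reading > 55.7

Result:
id | location | reading
---+----------+--------
1  | Garage   | 58.1   
6  | Lab-A    | 91.9   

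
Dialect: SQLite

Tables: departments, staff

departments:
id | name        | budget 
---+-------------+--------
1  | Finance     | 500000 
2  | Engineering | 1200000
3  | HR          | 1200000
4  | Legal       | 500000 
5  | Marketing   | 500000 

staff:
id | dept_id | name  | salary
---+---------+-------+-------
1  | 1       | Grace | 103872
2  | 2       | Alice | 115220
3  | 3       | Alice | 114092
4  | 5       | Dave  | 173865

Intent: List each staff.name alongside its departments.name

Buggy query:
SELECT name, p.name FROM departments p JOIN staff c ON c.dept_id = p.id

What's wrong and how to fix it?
Bug: Both tables have a 'name' column; the unqualified reference is ambiguous

Fix: Prefix ambiguous columns with the table alias

Corrected query:
SELECT c.name, p.name FROM departments p JOIN staff c ON c.dept_id = p.id

Result:
name  | name       
------+------------
Grace | Finance    
Alice | Engineering
Alice | HR         
Dave  | Marketing  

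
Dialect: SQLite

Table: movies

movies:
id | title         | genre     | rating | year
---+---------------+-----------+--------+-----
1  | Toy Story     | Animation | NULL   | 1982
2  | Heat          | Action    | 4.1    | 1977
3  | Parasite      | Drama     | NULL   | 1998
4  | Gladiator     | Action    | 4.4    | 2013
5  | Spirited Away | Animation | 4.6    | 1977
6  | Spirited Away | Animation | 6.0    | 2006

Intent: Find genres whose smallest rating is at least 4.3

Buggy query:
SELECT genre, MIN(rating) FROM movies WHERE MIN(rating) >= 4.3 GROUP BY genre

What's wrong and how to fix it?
Bug: MIN() in WHERE is a misuse of aggregate

Fix: Use HAVING for the per-group MIN condition

Corrected query:
SELECT genre, MIN(rating) FROM movies GROUP BY genre HAVING MIN(rating) >= 4.3

Result:
genre     | MIN(rating)
----------+------------
Animation | 4.6        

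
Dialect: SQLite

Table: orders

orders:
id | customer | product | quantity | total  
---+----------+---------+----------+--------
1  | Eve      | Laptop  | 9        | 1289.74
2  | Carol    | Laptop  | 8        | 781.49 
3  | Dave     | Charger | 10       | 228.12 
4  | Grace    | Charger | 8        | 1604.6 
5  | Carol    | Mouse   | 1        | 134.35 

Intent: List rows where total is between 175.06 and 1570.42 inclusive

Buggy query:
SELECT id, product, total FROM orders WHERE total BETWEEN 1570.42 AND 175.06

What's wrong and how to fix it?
Bug: BETWEEN expects the lower bound first; with 1570.42 AND 175.06 the range is empty

Fix: Write BETWEEN 175.06 AND 1570.42

Corrected query:
SELECT id, product, total FROM orders WHERE total BETWEEN 175.06 AND 1570.42

Result:
id | product | total  
---+---------+--------
1  | Laptop  | 1289.74
2  | Laptop  | 781.49 
3  | Charger | 228.12 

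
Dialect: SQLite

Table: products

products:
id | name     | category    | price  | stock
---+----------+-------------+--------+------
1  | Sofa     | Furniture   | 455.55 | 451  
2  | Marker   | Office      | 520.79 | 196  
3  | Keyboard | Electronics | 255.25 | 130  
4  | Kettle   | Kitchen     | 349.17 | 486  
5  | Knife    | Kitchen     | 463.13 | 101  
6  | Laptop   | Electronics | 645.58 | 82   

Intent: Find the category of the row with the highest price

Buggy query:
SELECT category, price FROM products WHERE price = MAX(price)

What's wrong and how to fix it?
Bug: WHERE is evaluated per row; an aggregate over the whole table isn't defined there

Fix: Wrap MAX in a scalar subquery so WHERE compares against a single value

Corrected query:
SELECT category, price FROM products WHERE price = (SELECT MAX(price) FROM products)

Result:
category    | price 
------------+-------
Electronics | 645.58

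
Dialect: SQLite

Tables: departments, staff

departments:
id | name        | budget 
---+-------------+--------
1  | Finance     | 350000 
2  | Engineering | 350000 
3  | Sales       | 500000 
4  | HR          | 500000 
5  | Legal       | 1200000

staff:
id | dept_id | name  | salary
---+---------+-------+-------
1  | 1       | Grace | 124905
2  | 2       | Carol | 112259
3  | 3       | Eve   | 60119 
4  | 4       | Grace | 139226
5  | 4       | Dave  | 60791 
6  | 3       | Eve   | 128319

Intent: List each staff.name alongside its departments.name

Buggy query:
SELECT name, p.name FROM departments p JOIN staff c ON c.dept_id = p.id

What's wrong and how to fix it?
Bug: 'name' exists in both joined tables, so the database can't tell which one is meant

Fix: Qualify the column with its table alias (c.name)

Corrected query:
SELECT c.name, p.name FROM departments p JOIN staff c ON c.dept_id = p.id

Result:
name  | name       
------+------------
Grace | Finance    
Carol | Engineering
Eve   | Sales      
Grace | HR         
Dave  | HR         
Eve   | Sales      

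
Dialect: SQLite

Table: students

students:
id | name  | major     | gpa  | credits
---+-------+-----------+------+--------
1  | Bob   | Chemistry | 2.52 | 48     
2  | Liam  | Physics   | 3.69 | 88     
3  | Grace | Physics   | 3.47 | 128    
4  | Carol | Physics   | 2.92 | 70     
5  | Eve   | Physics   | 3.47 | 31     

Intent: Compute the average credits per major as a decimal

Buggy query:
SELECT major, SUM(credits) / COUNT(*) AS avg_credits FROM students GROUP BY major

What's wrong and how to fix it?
Bug: SUM(credits) and COUNT(*) are both integers; the division truncates the fractional part

Fix: Cast one side to REAL so the division keeps the fractional part

Corrected query:
SELECT major, SUM(credits) * 1.0 / COUNT(*) AS avg_credits FROM students GROUP BY major

Result:
major     | avg_credits
----------+------------
Chemistry | 48         
Physics   | 79.25      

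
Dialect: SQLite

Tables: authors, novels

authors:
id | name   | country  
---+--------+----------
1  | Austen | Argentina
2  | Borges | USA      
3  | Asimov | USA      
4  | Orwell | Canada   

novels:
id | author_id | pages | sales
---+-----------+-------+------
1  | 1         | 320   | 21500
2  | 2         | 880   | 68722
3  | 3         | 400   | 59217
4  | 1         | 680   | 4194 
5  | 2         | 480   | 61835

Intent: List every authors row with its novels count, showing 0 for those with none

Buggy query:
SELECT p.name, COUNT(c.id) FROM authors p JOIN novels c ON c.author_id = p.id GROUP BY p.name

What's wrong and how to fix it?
Bug: INNER JOIN drops authors rows that have no matching novels rows

Fix: Use LEFT JOIN so parents without children still appear (COUNT(c.id) gives 0)

Corrected query:
SELECT p.name, COUNT(c.id) FROM authors p LEFT JOIN novels c ON c.author_id = p.id GROUP BY p.name

Result:
name   | COUNT(c.id)
-------+------------
Asimov | 1          
Austen | 2          
Borges | 2          
Orwell | 0          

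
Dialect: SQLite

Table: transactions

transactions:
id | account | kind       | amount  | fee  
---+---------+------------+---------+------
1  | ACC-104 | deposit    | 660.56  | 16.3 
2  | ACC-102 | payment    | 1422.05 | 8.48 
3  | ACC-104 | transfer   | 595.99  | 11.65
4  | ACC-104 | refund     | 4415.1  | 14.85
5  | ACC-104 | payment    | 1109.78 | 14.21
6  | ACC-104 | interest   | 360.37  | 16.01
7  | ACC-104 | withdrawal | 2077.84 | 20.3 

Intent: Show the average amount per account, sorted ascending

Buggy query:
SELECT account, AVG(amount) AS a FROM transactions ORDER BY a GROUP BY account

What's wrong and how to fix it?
Bug: GROUP BY must precede ORDER BY

Fix: Move ORDER BY to the end, after GROUP BY

Corrected query:
SELECT account, AVG(amount) AS a FROM transactions GROUP BY account ORDER BY a

Result:
account | a          
--------+------------
ACC-102 | 1422.05    
ACC-104 | 1536.606667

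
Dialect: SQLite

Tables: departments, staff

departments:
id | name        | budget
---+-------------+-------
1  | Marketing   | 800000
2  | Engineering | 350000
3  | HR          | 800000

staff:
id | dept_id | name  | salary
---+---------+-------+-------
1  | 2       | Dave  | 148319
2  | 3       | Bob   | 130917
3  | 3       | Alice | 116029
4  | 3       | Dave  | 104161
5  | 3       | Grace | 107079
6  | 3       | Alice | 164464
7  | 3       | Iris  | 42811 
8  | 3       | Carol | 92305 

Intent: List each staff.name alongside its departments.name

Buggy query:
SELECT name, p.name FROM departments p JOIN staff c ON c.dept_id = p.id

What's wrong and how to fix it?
Bug: 'name' exists in both joined tables, so the database can't tell which one is meant

Fix: Prefix ambiguous columns with the table alias

Corrected query:
SELECT c.name, p.name FROM departments p JOIN staff c ON c.dept_id = p.id

Result:
name  | name       
------+------------
Dave  | Engineering
Bob   | HR         
Alice | HR         
Dave  | HR         
Grace | HR         
Alice | HR         
Iris  | HR         
Carol | HR         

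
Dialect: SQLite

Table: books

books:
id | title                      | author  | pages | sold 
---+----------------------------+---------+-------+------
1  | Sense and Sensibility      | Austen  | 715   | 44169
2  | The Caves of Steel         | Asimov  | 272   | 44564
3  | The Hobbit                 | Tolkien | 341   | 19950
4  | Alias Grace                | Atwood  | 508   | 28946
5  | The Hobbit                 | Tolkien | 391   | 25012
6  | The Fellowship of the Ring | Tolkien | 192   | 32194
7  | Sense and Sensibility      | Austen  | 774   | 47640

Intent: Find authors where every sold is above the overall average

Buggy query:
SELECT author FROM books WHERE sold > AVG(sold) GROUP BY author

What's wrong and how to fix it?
Bug: AVG() is an aggregate; it can't sit directly in WHERE

Fix: Compute the overall average in a scalar subquery and compare each group's MIN against it in HAVING

Corrected query:
SELECT author FROM books GROUP BY author HAVING MIN(sold) > (SELECT AVG(sold) FROM books)

Result:
author
------
Asimov
Austen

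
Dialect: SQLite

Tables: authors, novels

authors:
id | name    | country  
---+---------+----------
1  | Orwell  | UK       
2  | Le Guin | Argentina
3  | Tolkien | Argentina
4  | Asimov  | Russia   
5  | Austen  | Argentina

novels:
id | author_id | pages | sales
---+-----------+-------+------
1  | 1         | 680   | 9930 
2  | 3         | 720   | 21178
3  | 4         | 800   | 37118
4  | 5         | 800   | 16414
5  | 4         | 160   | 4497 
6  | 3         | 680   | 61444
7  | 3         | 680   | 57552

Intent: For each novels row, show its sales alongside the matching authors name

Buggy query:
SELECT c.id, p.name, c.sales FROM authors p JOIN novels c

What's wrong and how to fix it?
Bug: Missing join condition: each novels row is matched to all authors rows instead of just its own

Fix: Add ON c.author_id = p.id to the JOIN

Corrected query:
SELECT c.id, p.name, c.sales FROM authors p JOIN novels c ON c.author_id = p.id

Result:
id | name    | sales
---+---------+------
1  | Orwell  | 9930 
2  | Tolkien | 21178
3  | Asimov  | 37118
4  | Austen  | 16414
5  | Asimov  | 4497 
6  | Tolkien | 61444
7  | Tolkien | 57552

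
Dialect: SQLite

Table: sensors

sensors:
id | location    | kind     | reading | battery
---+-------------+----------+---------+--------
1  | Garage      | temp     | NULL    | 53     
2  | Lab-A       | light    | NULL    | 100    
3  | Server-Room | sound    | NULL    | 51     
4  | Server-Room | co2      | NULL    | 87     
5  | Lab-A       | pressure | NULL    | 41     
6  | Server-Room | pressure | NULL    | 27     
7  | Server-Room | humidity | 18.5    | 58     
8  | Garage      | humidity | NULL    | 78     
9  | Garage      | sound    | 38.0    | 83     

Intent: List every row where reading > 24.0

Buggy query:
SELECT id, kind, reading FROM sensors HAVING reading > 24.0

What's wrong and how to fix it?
Bug: This is a non-aggregate query (no GROUP BY, no aggregates), so in SQLite the HAVING clause is invalid here; a row-level condition belongs in WHERE

Fix: Use WHERE for row-level filtering

Corrected query:
SELECT id, kind, reading FROM sensors WHERE reading > 24.0

Result:
id | kind  | reading
---+-------+--------
9  | sound | 38     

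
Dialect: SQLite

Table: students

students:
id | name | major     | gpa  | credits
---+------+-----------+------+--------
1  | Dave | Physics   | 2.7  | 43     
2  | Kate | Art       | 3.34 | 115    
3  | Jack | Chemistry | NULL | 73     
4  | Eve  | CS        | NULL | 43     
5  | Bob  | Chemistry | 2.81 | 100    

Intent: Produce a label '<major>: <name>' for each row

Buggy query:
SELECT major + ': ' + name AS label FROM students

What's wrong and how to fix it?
Bug: SQLite uses || for string concatenation; + coerces text to numbers (yielding 0)

Fix: Use the || operator for string concatenation

Corrected query:
SELECT major || ': ' || name AS label FROM students

Result:
label          
---------------
Physics: Dave  
Art: Kate      
Chemistry: Jack
CS: Eve        
Chemistry: Bob 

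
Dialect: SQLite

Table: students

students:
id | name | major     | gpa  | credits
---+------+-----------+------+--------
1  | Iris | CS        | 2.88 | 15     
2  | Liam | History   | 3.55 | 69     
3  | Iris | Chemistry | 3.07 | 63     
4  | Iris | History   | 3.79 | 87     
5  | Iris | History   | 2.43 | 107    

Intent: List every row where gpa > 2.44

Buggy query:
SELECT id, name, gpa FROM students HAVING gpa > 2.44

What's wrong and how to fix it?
Bug: This is a non-aggregate query (no GROUP BY, no aggregates), so in SQLite the HAVING clause is invalid here; a row-level condition belongs in WHERE

Fix: Use WHERE for row-level filtering

Corrected query:
SELECT id, name, gpa FROM students WHERE gpa > 2.44

Result:
id | name | gpa 
---+------+-----
1  | Iris | 2.88
2  | Liam | 3.55
3  | Iris | 3.07
4  | Iris | 3.79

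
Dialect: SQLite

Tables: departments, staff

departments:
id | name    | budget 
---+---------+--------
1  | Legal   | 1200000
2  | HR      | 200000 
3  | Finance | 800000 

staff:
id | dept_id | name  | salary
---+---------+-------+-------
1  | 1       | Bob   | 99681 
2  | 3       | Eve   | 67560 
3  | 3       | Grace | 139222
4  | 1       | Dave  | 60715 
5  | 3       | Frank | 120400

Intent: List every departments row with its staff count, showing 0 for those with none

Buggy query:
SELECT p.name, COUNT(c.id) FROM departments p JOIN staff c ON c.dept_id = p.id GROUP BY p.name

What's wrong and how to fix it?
Bug: An inner join excludes parents with zero children

Fix: Use LEFT JOIN so parents without children still appear (COUNT(c.id) gives 0)

Corrected query:
SELECT p.name, COUNT(c.id) FROM departments p LEFT JOIN staff c ON c.dept_id = p.id GROUP BY p.name

Result:
name    | COUNT(c.id)
--------+------------
Finance | 3          
HR      | 0          
Legal   | 2          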